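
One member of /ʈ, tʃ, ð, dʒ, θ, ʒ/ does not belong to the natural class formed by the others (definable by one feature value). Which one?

ʈ

/tʃ, dʒ, ʒ, ð, θ/ are all [+distributed], but /ʈ/ (voiceless retroflex stop) is [−distributed]. No other single segment can be removed to leave a set sharing one feature value that the removed segment lacks, so /ʈ/ is the odd one out.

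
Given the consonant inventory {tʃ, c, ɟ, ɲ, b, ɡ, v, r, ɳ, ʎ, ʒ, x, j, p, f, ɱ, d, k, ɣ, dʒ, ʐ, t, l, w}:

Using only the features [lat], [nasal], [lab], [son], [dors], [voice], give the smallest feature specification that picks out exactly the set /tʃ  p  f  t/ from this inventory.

The class [−voice], [−dorsal] has exactly /tʃ, p, f, t/ as its extension in this inventory. No smaller conjunction from the listed features achieves this: [−dorsal] alone would also admit /b, v, r, ɳ, …/; [−voice] alone would also admit /c, x, k/; and checking the remaining single features turns up none with this extension.

[−voice, −dors]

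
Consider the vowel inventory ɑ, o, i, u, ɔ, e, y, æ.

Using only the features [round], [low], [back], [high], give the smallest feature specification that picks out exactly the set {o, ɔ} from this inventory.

Every target segment is [−high], [+round]; each remaining inventory member fails at least one of these. Each conjunct is needed — [+round] alone would also admit /u, y/; [−high] alone would also admit /ɑ, e, æ/ — and no other single listed feature has exactly this extension, so two is the minimum.

[−high, +round]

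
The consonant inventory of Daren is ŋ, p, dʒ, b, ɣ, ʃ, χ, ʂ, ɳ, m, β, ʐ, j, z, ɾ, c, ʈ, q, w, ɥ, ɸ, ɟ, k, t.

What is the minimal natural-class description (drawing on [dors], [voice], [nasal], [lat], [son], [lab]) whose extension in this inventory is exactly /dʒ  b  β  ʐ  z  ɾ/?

[+voice, −nasal, −dors]

Every target segment is [+voice], [−nasal], [−dorsal]; each remaining inventory member fails at least one of these. Each conjunct is needed — [−nasal, −dorsal] alone would also admit /p, ʃ, ʂ, ʈ, …/; [+voice, −dorsal] alone would also admit /ɳ, m/; [+voice, −nasal] alone would also admit /ɣ, j, w, ɥ, …/ — and no other combination of two listed features has exactly this extension, so three is the minimum.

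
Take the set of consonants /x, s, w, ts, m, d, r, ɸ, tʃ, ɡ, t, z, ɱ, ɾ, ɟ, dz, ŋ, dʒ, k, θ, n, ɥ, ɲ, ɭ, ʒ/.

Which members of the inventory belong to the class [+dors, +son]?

w, ŋ, ɥ, ɲ

Eliminate segments failing any feature: /x, ɡ, ɟ, k/ are [-sonorant]; /s, ts, m, d, r, ɸ, tʃ, t, z, ɱ, ɾ, dz, dʒ, θ, n, ɭ, ʒ/ are [-dorsal]. The remaining /w, ŋ, ɥ, ɲ/ satisfy [+dorsal], [+sonorant].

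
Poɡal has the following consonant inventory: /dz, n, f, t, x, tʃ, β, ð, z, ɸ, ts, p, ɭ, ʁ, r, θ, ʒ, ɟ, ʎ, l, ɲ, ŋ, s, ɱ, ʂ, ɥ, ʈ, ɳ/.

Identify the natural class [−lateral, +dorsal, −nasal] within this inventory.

First, the [−lateral] segments are /dz, n, f, t, x, tʃ, β, ð, z, ɸ, ts, p, ʁ, r, θ, ʒ, ɟ, ɲ, ŋ, s, ɱ, ʂ, ɥ, ʈ, ɳ/.
Among these, [+dorsal] gives /x, ʁ, ɟ, ɲ, ŋ, ɥ/.
Intersecting with [−nasal] leaves /x, ʁ, ɟ, ɥ/.

x, ʁ, ɟ, ɥ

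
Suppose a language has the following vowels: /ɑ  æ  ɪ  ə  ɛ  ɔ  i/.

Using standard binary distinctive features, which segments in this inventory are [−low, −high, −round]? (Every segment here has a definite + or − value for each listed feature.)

ə, ɛ

Eliminate segments failing any feature: /ɑ, æ/ are [+low]; /ɪ, i/ are [+high]; /ɔ/ is [+round]. The remaining /ə, ɛ/ satisfy [−low], [−high], [−round].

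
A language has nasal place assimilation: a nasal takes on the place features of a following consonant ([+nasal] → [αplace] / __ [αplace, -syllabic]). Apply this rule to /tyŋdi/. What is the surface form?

[tyndi]

The only nasal preceding a consonant is /ŋ/ before /d/. /d/ is [+coronal], so /ŋ/ → /n/, giving [tyndi].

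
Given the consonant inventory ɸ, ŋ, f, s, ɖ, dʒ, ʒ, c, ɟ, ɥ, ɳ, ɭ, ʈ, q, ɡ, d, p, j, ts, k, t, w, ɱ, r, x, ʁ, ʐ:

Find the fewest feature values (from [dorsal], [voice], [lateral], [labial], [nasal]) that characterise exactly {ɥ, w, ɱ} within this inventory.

/ɥ, w, ɱ/ are all [+voice], [+labial], and no other segment in the inventory matches both values. Dropping any one of them over-generates: [+labial] alone would also admit /ɸ, f, p/; [+voice] alone would also admit /ŋ, ɖ, dʒ, ʒ, …/. No other single listed feature picks out exactly this set either, so fewer than two features will not do.

[+voice, +labial]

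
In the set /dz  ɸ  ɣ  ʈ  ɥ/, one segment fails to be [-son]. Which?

ɥ

/dz, ʈ, ɸ, ɣ/ are all [-sonorant]; /ɥ/ (labial-palatal glide) is [+sonorant].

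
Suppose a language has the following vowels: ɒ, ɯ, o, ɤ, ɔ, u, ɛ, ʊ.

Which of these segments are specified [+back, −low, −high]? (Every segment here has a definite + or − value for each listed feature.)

o, ɤ, ɔ

Eliminate segments failing any feature: /ɒ/ is [+low]; /ɯ, u, ʊ/ are [+high]; /ɛ/ is [−back]. The remaining /o, ɤ, ɔ/ satisfy [+back], [−low], [−high].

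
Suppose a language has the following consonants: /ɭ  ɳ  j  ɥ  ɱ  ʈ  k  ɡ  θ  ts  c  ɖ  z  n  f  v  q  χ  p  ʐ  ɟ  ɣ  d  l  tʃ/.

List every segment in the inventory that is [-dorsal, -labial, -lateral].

ɳ, ʈ, θ, ts, ɖ, z, n, ʐ, d, tʃ

The [-dorsal] segments are /ɭ, ɳ, ɱ, ʈ, θ, ts, ɖ, z, n, f, v, p, ʐ, d, l, tʃ/.
Within that set, [-labial] gives /ɭ, ɳ, ʈ, θ, ts, ɖ, z, n, ʐ, d, l, tʃ/.
Then [-lateral] leaves /ɳ, ʈ, θ, ts, ɖ, z, n, ʐ, d, tʃ/.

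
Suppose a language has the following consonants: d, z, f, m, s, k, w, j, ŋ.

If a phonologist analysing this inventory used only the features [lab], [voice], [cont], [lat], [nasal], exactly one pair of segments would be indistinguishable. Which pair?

/z/ (voiced alveolar fricative) and /j/ (palatal glide) are both [-labial], [+voice], [+continuant], [-lateral], [-nasal], so none of the listed features separates them. (They do differ in [sonorant], [strident] and [dorsal], which are not among the given features.) Every other pair in the inventory differs on at least one listed feature.

z, j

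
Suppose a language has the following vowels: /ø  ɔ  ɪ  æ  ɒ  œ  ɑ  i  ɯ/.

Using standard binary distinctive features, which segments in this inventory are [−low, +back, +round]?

The [−low] segments are /ø, ɔ, ɪ, œ, i, ɯ/.
Within that set, [+back] gives /ɔ, ɯ/.
Within that set, [+round] leaves /ɔ/.

ɔ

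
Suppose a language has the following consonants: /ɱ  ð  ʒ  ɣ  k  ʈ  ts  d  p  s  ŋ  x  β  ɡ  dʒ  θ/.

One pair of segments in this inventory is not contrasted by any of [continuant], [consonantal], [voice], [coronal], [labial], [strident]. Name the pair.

ŋ, ɡ

Both /ŋ/ and /ɡ/ are [-continuant], [+consonantal], [+voice], [-coronal], [-labial], [-strident]. Since the list omits [sonorant] and [nasal] — which do distinguish the velar nasal from the voiced velar stop — this pair collapses; all other pairs remain distinct.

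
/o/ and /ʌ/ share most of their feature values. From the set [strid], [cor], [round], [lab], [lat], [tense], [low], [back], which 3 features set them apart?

[labial], [round], [tense]

/o/ is the mid back rounded tense vowel and /ʌ/ is the mid back unrounded lax vowel. Both are [-strident], [-coronal], [-lateral], [-low], [+back]. /o/ is [+labial] while /ʌ/ is [-labial]; /o/ is [+round] while /ʌ/ is [-round]; /o/ is [+tense] while /ʌ/ is [-tense], so the distinguishing features are [labial], [round], [tense].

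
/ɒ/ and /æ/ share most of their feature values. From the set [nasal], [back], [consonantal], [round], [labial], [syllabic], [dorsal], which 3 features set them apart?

/ɒ/ is the low back rounded vowel and /æ/ is the low front unrounded vowel. Both are [-nasal], [-consonantal], [+syllabic], [+dorsal]. /ɒ/ is [+labial] while /æ/ is [-labial]; /ɒ/ is [+round] while /æ/ is [-round]; /ɒ/ is [+back] while /æ/ is [-back], so the distinguishing features are [labial], [round], [back].

[labial], [round], [back]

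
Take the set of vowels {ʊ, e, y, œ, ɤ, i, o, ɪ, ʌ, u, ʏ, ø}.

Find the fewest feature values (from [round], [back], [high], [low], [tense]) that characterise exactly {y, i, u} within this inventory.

Every target segment is [+high], [+tense]; each remaining inventory member fails at least one of these. Each conjunct is needed — [+tense] alone would also admit /e, ɤ, o, ø/; [+high] alone would also admit /ʊ, ɪ, ʏ/ — and no other single listed feature has exactly this extension, so two is the minimum.

[+high, +tense]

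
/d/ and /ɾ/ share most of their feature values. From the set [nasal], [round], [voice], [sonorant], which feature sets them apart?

/d/ is the voiced alveolar stop and /ɾ/ is the alveolar tap. Both are [−nasal], [−round], [+voice]. /d/ is [−sonorant] while /ɾ/ is [+sonorant], so the distinguishing feature is [sonorant].

[sonorant]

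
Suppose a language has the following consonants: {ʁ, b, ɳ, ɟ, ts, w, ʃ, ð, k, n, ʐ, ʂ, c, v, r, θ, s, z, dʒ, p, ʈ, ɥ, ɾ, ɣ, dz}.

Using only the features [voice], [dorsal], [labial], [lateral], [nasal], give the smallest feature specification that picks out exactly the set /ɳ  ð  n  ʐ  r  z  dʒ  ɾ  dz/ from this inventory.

/ɳ, ð, n, ʐ, r, z, dʒ, ɾ, dz/ are all [+voice], [-labial], [-dorsal], and no other segment in the inventory matches all three values. Dropping any one of them over-generates: [-labial, -dorsal] alone would also admit /ts, ʃ, ʂ, θ, …/; [+voice, -dorsal] alone would also admit /b, v/; [+voice, -labial] alone would also admit /ʁ, ɟ, ɣ/. No other combination of two listed features picks out exactly this set either, so fewer than three features will not do.

[+voice, -labial, -dorsal]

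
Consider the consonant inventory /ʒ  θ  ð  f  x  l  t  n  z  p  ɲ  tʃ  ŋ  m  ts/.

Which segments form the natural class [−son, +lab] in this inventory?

Eliminate segments failing any feature: /ʒ, θ, ð, x, t, z, tʃ, ts/ are [−labial]; /l, n, ɲ, ŋ, m/ are [+sonorant]. The remaining /f, p/ satisfy [−sonorant], [+labial].

f, p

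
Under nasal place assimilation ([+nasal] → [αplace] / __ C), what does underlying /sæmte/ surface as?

[sænte]

The only nasal preceding a consonant is /m/ before /t/. /t/ is [+coronal], so /m/ → /n/, giving [sænte].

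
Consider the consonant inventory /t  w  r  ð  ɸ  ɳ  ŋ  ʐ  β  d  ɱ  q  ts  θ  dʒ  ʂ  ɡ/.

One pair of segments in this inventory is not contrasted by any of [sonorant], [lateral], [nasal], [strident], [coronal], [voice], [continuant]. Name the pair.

ɱ, ŋ

Both /ɱ/ and /ŋ/ are [+sonorant], [−lateral], [+nasal], [−strident], [−coronal], [+voice], [−continuant]. Since the list omits [labial] and [dorsal] — which do distinguish the labiodental nasal from the velar nasal — this pair collapses; all other pairs remain distinct.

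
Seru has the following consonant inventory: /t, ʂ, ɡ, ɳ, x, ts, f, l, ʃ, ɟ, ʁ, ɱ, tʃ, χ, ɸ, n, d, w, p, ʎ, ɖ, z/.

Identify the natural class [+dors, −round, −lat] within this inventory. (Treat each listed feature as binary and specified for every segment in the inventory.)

ɡ, x, ɟ, ʁ, χ

Checking each segment against [+dorsal], [−round], [−lateral]: /ɡ/ (voiced velar stop), /x/ (voiceless velar fricative), /ɟ/ (voiced palatal stop), /ʁ/ (voiced uvular fricative), /χ/ (voiceless uvular fricative) satisfy every feature; every other segment in the inventory fails at least one.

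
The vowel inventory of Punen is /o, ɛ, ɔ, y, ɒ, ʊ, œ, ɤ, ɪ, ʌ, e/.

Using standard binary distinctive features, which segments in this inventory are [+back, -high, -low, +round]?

o, ɔ

Checking each segment against [+back], [-high], [-low], [+round]: /o/ (mid back rounded tense vowel), /ɔ/ (mid back rounded lax vowel) satisfy every feature; every other segment in the inventory fails at least one.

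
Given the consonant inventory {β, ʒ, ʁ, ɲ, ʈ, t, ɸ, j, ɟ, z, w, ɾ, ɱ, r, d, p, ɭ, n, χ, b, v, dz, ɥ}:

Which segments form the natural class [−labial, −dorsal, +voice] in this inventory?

ʒ, z, ɾ, r, d, ɭ, n, dz

Among the inventory, the [−labial] segments are /ʒ, ʁ, ɲ, ʈ, t, j, ɟ, z, ɾ, r, d, ɭ, n, χ, dz/.
Of those, [−dorsal] gives /ʒ, ʈ, t, z, ɾ, r, d, ɭ, n, dz/.
Among these, [+voice] leaves /ʒ, z, ɾ, r, d, ɭ, n, dz/.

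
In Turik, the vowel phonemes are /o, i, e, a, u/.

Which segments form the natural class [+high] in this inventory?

The feature [high] marks segments produced with the tongue body raised. In this inventory /i, u/ have that property, so they are [+high]; /o, e, a/ are [−high].

i, u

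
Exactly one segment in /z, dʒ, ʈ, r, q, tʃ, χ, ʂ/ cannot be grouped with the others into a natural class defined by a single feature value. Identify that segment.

/ʈ, q, z, χ, tʃ, dʒ, ʂ/ are all [−sonorant], but /r/ (alveolar trill) is [+sonorant]. No other single segment can be removed to leave a set sharing one feature value that the removed segment lacks, so /r/ is the odd one out.

r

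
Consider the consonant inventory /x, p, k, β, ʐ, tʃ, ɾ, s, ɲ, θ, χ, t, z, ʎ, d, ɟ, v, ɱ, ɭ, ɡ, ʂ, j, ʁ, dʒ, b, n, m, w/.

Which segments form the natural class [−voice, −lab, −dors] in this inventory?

tʃ, s, θ, t, ʂ

Checking each segment against [−voice], [−labial], [−dorsal]: /tʃ/ (voiceless postalveolar affricate), /s/ (voiceless alveolar fricative), /θ/ (voiceless dental fricative), /t/ (voiceless alveolar stop), /ʂ/ (voiceless retroflex fricative) satisfy every feature; every other segment in the inventory fails at least one.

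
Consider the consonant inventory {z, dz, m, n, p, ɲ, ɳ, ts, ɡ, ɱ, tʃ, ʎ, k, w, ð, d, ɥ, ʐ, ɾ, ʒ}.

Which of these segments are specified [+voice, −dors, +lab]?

m, ɱ

Checking each segment against [+voice], [−dorsal], [+labial]: /m/ (bilabial nasal), /ɱ/ (labiodental nasal) satisfy every feature; every other segment in the inventory fails at least one.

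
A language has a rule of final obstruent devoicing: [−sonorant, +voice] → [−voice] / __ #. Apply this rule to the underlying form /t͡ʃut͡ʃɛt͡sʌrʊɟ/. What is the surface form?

[t͡ʃut͡ʃɛt͡sʌrʊc]

/ɟ/ satisfies [−sonorant, +voice] and sits in __ #. The [−voice] counterpart of the voiced palatal stop is /c/. Other segments in /t͡ʃut͡ʃɛt͡sʌrʊɟ/ either fail the structural description or are not in the environment, so the surface form is [t͡ʃut͡ʃɛt͡sʌrʊc].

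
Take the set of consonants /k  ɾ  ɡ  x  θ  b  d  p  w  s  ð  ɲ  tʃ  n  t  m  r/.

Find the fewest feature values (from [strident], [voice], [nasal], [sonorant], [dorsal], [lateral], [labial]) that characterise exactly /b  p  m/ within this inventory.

Every target segment is [+labial], [−dorsal]; each remaining inventory member fails at least one of these. Each conjunct is needed — [−dorsal] alone would also admit /ɾ, θ, d, s, …/; [+labial] alone would also admit /w/ — and no other single listed feature has exactly this extension, so two is the minimum.

[+labial, −dorsal]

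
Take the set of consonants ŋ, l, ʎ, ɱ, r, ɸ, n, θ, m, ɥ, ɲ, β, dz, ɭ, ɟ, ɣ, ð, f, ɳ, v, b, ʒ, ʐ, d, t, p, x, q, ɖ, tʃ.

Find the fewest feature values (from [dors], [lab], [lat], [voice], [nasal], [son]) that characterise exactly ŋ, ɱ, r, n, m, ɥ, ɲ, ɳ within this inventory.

[+son, -lat]

/ŋ, ɱ, r, n, m, ɥ, ɲ, ɳ/ are all [+sonorant], [-lateral], and no other segment in the inventory matches both values. Dropping any one of them over-generates: [-lateral] alone would also admit /ɸ, θ, β, dz, …/; [+sonorant] alone would also admit /l, ʎ, ɭ/. No other single listed feature picks out exactly this set either, so fewer than two features will not do.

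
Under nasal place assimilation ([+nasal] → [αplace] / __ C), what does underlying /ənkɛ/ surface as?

The only nasal preceding a consonant is /n/ before /k/. /k/ is [+dorsal], so /n/ → /ŋ/, giving [əŋkɛ].

[əŋkɛ]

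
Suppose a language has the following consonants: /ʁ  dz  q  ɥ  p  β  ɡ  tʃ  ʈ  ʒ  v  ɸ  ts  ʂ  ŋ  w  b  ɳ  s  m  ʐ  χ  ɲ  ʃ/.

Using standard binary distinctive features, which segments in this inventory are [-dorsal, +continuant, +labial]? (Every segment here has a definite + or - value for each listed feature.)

Checking each segment against [-dorsal], [+continuant], [+labial]: /β/ (voiced bilabial fricative), /v/ (voiced labiodental fricative), /ɸ/ (voiceless bilabial fricative) satisfy every feature; every other segment in the inventory fails at least one.

β, v, ɸ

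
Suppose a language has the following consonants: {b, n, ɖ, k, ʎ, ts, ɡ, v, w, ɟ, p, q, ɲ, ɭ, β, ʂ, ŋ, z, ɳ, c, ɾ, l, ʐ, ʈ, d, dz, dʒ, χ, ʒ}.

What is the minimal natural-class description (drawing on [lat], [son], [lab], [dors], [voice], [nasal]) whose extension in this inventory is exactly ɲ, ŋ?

[+nasal, +dors]

Every target segment is [+nasal], [+dorsal]; each remaining inventory member fails at least one of these. Each conjunct is needed — [+dorsal] alone would also admit /k, ʎ, ɡ, w, …/; [+nasal] alone would also admit /n, ɳ/ — and no other single listed feature has exactly this extension, so two is the minimum.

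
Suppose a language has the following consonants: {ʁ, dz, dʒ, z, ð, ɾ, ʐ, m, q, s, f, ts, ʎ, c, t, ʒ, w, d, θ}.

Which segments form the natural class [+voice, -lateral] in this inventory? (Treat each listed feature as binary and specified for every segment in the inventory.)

Checking each segment against [+voice], [-lateral]: /ʁ/ (voiced uvular fricative), /dz/ (voiced alveolar affricate), /dʒ/ (voiced postalveolar affricate), /z/ (voiced alveolar fricative), /ð/ (voiced dental fricative), /ɾ/ (alveolar tap), among others, satisfy every feature; every other segment in the inventory fails at least one.

ʁ, dz, dʒ, z, ð, ɾ, ʐ, m, ʒ, w, d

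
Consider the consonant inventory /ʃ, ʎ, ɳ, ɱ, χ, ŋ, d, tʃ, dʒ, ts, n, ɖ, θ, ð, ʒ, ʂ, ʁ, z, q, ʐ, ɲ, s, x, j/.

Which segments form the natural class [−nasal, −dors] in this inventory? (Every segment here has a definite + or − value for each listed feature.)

ʃ, d, tʃ, dʒ, ts, ɖ, θ, ð, ʒ, ʂ, z, ʐ, s

Eliminate segments failing any feature: /ʎ, χ, ʁ, q, x, j/ are [+dorsal]; /ɳ, ɱ, ŋ, n, ɲ/ are [+nasal]. The remaining /ʃ, d, tʃ, dʒ, ts, ɖ, θ, ð, ʒ, ʂ, z, ʐ, s/ satisfy [−nasal], [−dorsal].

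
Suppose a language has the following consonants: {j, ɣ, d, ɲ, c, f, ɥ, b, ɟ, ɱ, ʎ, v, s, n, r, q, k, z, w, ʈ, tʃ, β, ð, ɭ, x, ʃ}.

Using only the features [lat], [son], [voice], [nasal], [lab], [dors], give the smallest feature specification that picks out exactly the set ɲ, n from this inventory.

[+nasal, −lab]

/ɲ, n/ are all [+nasal], [−labial], and no other segment in the inventory matches both values. Dropping any one of them over-generates: [−labial] alone would also admit /j, ɣ, d, c, …/; [+nasal] alone would also admit /ɱ/. No other single listed feature picks out exactly this set either, so fewer than two features will not do.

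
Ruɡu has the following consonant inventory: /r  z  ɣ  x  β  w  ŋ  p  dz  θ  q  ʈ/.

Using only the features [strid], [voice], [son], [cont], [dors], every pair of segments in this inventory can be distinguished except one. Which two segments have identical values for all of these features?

/p/ (voiceless bilabial stop) and /ʈ/ (voiceless retroflex stop) are both [-strident], [-voice], [-sonorant], [-continuant], [-dorsal], so none of the listed features separates them. (They do differ in [labial] and [coronal], which are not among the given features.) Every other pair in the inventory differs on at least one listed feature.

p, ʈ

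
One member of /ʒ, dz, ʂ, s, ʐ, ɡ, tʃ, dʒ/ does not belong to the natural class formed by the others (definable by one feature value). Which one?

The remaining segments after removing /ɡ/ share [+strident]; /ɡ/ (voiced velar stop) is [-strident]. For every other candidate removal, the leftover set fails to share any single feature value that the removed segment lacks.

ɡ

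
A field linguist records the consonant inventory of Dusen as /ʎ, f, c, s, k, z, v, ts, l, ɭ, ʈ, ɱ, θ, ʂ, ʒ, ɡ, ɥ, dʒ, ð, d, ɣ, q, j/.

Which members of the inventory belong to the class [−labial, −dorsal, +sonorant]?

First, the [−labial] segments are /ʎ, c, s, k, z, ts, l, ɭ, ʈ, θ, ʂ, ʒ, ɡ, dʒ, ð, d, ɣ, q, j/.
Within that set, [−dorsal] gives /s, z, ts, l, ɭ, ʈ, θ, ʂ, ʒ, dʒ, ð, d/.
Within that set, [+sonorant] leaves /l, ɭ/.

l, ɭ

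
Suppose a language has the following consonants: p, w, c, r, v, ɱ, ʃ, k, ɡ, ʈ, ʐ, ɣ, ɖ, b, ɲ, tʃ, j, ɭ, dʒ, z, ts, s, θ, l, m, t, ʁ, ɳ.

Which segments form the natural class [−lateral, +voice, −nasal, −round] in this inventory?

r, v, ɡ, ʐ, ɣ, ɖ, b, j, dʒ, z, ʁ

Checking each segment against [−lateral], [+voice], [−nasal], [−round]: /r/ (alveolar trill), /v/ (voiced labiodental fricative), /ɡ/ (voiced velar stop), /ʐ/ (voiced retroflex fricative), /ɣ/ (voiced velar fricative), /ɖ/ (voiced retroflex stop), among others, satisfy every feature; every other segment in the inventory fails at least one.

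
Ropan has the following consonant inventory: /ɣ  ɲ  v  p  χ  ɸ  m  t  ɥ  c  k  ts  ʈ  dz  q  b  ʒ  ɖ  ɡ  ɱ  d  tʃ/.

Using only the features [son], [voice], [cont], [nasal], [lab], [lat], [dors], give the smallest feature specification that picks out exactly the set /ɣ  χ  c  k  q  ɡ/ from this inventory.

/ɣ, χ, c, k, q, ɡ/ are all [-sonorant], [+dorsal], and no other segment in the inventory matches both values. Dropping any one of them over-generates: [+dorsal] alone would also admit /ɲ, ɥ/; [-sonorant] alone would also admit /v, p, ɸ, t, …/. No other single listed feature picks out exactly this set either, so fewer than two features will not do.

[-son, +dors]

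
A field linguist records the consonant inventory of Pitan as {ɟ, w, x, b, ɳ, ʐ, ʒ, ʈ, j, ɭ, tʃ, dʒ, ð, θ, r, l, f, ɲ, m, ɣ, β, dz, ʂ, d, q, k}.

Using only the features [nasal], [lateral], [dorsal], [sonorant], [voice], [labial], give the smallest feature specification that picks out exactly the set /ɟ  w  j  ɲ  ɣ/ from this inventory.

The class [+voice], [+dorsal] has exactly /ɟ, w, j, ɲ, ɣ/ as its extension in this inventory. No smaller conjunction from the listed features achieves this: [+dorsal] alone would also admit /x, q, k/; [+voice] alone would also admit /b, ɳ, ʐ, ʒ, …/; and checking the remaining single features turns up none with this extension.

[+voice, +dorsal]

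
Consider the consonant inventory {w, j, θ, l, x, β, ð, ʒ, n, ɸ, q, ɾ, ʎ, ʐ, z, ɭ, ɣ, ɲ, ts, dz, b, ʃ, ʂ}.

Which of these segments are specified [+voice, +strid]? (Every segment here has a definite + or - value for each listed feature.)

ʒ, ʐ, z, dz

The [+voice] segments are /w, j, l, β, ð, ʒ, n, ɾ, ʎ, ʐ, z, ɭ, ɣ, ɲ, dz, b/.
Among these, [+strident] leaves /ʒ, ʐ, z, dz/.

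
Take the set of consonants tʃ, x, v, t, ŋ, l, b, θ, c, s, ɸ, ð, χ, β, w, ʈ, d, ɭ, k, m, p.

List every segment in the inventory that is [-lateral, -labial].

Checking each segment against [-lateral], [-labial]: /tʃ/ (voiceless postalveolar affricate), /x/ (voiceless velar fricative), /t/ (voiceless alveolar stop), /ŋ/ (velar nasal), /θ/ (voiceless dental fricative), /c/ (voiceless palatal stop), among others, satisfy every feature; every other segment in the inventory fails at least one.

tʃ, x, t, ŋ, θ, c, s, ð, χ, ʈ, d, k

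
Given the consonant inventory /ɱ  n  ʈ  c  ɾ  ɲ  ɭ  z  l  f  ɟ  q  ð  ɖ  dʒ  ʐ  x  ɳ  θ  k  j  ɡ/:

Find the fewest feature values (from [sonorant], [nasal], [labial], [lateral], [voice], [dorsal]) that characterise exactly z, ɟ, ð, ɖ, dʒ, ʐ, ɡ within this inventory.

Every target segment is [-sonorant], [+voice]; each remaining inventory member fails at least one of these. Each conjunct is needed — [+voice] alone would also admit /ɱ, n, ɾ, ɲ, …/; [-sonorant] alone would also admit /ʈ, c, f, q, …/ — and no other single listed feature has exactly this extension, so two is the minimum.

[-sonorant, +voice]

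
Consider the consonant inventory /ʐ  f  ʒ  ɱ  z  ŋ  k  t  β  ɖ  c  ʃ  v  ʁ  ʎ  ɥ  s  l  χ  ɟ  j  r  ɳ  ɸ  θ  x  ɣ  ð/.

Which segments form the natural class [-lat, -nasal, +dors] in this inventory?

Checking each segment against [-lateral], [-nasal], [+dorsal]: /k/ (voiceless velar stop), /c/ (voiceless palatal stop), /ʁ/ (voiced uvular fricative), /ɥ/ (labial-palatal glide), /χ/ (voiceless uvular fricative), /ɟ/ (voiced palatal stop), among others, satisfy every feature; every other segment in the inventory fails at least one.

k, c, ʁ, ɥ, χ, ɟ, j, x, ɣ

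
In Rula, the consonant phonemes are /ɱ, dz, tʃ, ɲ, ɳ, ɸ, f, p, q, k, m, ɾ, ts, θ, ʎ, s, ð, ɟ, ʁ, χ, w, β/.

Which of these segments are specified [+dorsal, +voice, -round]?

Among the inventory, the [+dorsal] segments are /ɲ, q, k, ʎ, ɟ, ʁ, χ, w/.
Among these, [+voice] gives /ɲ, ʎ, ɟ, ʁ, w/.
Intersecting with [-round] leaves /ɲ, ʎ, ɟ, ʁ/.

ɲ, ʎ, ɟ, ʁ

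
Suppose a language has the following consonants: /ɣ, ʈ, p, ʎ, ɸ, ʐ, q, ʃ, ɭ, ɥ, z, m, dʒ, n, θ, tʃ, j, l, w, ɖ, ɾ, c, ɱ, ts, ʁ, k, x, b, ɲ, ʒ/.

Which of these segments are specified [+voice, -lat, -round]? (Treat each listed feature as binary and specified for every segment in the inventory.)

The [+voice] segments are /ɣ, ʎ, ʐ, ɭ, ɥ, z, m, dʒ, n, j, l, w, ɖ, ɾ, ɱ, ʁ, b, ɲ, ʒ/.
Among these, [-lateral] gives /ɣ, ʐ, ɥ, z, m, dʒ, n, j, w, ɖ, ɾ, ɱ, ʁ, b, ɲ, ʒ/.
Among these, [-round] leaves /ɣ, ʐ, z, m, dʒ, n, j, ɖ, ɾ, ɱ, ʁ, b, ɲ, ʒ/.

ɣ, ʐ, z, m, dʒ, n, j, ɖ, ɾ, ɱ, ʁ, b, ɲ, ʒ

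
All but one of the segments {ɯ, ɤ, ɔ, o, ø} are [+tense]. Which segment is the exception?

/o, ø, ɤ, ɯ/ are all [+tense]; /ɔ/ (mid back rounded lax vowel) is [-tense].

ɔ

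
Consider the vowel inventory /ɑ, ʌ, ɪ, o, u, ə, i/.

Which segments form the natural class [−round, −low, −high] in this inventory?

Eliminate segments failing any feature: /ɑ/ is [+low]; /ɪ, i/ are [+high]; /o, u/ are [+round]. The remaining /ʌ, ə/ satisfy [−round], [−low], [−high].

ʌ, ə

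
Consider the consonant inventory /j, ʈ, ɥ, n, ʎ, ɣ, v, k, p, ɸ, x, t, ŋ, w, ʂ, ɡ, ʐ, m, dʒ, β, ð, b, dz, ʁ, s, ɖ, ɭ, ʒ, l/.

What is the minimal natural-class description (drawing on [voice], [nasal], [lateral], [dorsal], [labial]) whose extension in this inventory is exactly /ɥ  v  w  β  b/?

[+voice, -nasal, +labial]

/ɥ, v, w, β, b/ are all [+voice], [-nasal], [+labial], and no other segment in the inventory matches all three values. Dropping any one of them over-generates: [-nasal, +labial] alone would also admit /p, ɸ/; [+voice, +labial] alone would also admit /m/; [+voice, -nasal] alone would also admit /j, ʎ, ɣ, ɡ, …/. No other combination of two listed features picks out exactly this set either, so fewer than three features will not do.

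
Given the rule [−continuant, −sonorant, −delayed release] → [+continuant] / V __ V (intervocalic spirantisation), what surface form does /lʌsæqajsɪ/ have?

[lʌsæχajsɪ]

Only /q/ occurs between two vowels (/æ/ __ /a/) and matches the structural description. It is a voiceless uvular stop, so [−continuant, −sonorant, −delayed release] holds; changing it to [+continuant] with all other features held fixed yields /χ/ (voiceless uvular fricative). No other segment meets both the structural description and the environment, so the output is [lʌsæχajsɪ].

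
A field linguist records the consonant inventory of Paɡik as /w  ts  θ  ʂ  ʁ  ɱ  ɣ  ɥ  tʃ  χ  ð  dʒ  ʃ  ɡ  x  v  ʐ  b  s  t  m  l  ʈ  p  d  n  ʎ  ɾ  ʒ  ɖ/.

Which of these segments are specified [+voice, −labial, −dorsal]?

ð, dʒ, ʐ, l, d, n, ɾ, ʒ, ɖ

Eliminate segments failing any feature: /w, ɱ, ɥ, v, b, m/ are [+labial]; /ts, θ, ʂ, tʃ, χ, ʃ, x, s, t, ʈ, p/ are [−voice]; /ʁ, ɣ, ɡ, ʎ/ are [+dorsal]. The remaining /ð, dʒ, ʐ, l, d, n, ɾ, ʒ, ɖ/ satisfy [+voice], [−labial], [−dorsal].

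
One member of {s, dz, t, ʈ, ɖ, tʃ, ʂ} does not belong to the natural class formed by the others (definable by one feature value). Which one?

tʃ

[distributed] groups all but one: /dz, s, ʂ, ɖ, t, ʈ/ share [−distributed] while /tʃ/ (voiceless postalveolar affricate) alone is [+distributed]. Removing any other segment would not leave a single-feature class that excludes it.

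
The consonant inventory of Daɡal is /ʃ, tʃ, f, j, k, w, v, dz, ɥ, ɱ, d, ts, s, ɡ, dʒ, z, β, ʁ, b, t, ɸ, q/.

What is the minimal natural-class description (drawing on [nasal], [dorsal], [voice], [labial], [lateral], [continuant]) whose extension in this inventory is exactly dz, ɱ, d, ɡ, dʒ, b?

Every target segment is [+voice], [-continuant]; each remaining inventory member fails at least one of these. Each conjunct is needed — [-continuant] alone would also admit /tʃ, k, ts, t, …/; [+voice] alone would also admit /j, w, v, ɥ, …/ — and no other single listed feature has exactly this extension, so two is the minimum.

[+voice, -continuant]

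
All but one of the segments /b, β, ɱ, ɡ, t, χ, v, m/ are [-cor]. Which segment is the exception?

/t/ is the voiceless alveolar stop, which is [+coronal]; the rest — /ɱ, ɡ, χ, m, β, v, b/ — are [-coronal].

t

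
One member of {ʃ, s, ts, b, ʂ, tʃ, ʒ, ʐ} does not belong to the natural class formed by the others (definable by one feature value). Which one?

b

/ts, ʒ, ʂ, s, ʃ, ʐ, tʃ/ are all [+strident], but /b/ (voiced bilabial stop) is [−strident]. No other single segment can be removed to leave a set sharing one feature value that the removed segment lacks, so /b/ is the odd one out.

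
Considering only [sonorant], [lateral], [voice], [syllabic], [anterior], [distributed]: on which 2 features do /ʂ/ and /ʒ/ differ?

The two segments share [−sonorant], [−lateral], [−syllabic], [−anterior]. The only features from the list on which they differ: /ʂ/ is [−voice] while /ʒ/ is [+voice]; /ʂ/ is [−distributed] while /ʒ/ is [+distributed].

[voice], [distributed]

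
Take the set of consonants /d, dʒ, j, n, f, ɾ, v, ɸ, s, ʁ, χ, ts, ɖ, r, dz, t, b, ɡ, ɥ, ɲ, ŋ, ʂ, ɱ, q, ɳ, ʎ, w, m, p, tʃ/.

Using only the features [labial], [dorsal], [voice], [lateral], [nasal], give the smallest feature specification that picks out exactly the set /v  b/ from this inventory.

/v, b/ are all [+voice], [-nasal], [+labial], [-dorsal], and no other segment in the inventory matches all four values. Dropping any one of them over-generates: [-nasal, +labial, -dorsal] alone would also admit /f, ɸ, p/; [+voice, +labial, -dorsal] alone would also admit /ɱ, m/; [+voice, -nasal, -dorsal] alone would also admit /d, dʒ, ɾ, ɖ, …/; [+voice, -nasal, +labial] alone would also admit /ɥ, w/. No other combination of three listed features picks out exactly this set either, so fewer than four features will not do.

[+voice, -nasal, +labial, -dorsal]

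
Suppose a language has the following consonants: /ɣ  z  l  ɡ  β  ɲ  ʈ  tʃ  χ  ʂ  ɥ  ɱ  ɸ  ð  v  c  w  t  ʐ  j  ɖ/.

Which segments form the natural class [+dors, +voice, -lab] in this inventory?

Eliminate segments failing any feature: /z, l, β, ʈ, tʃ, ʂ, ɱ, ɸ, ð, v, t, ʐ, ɖ/ are [-dorsal]; /χ, c/ are [-voice]; /ɥ, w/ are [+labial]. The remaining /ɣ, ɡ, ɲ, j/ satisfy [+dorsal], [+voice], [-labial].

ɣ, ɡ, ɲ, j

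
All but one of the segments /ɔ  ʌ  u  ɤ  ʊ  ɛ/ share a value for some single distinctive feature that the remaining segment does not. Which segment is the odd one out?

[back] groups all but one: /u, ʌ, ɔ, ɤ, ʊ/ share [+back] while /ɛ/ (mid front unrounded lax vowel) alone is [-back]. Removing any other segment would not leave a single-feature class that excludes it.

ɛ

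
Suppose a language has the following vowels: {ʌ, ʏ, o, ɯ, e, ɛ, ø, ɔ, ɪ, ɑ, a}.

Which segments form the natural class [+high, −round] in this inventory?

ɯ, ɪ

Eliminate segments failing any feature: /ʌ, o, e, ɛ, ø, ɔ, ɑ, a/ are [−high]; /ʏ/ is [+round]. The remaining /ɯ, ɪ/ satisfy [+high], [−round].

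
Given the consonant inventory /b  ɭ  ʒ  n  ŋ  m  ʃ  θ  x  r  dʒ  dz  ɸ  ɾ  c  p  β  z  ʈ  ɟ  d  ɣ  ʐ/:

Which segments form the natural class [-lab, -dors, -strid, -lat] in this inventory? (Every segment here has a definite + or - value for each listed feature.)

First, the [-labial] segments are /ɭ, ʒ, n, ŋ, ʃ, θ, x, r, dʒ, dz, ɾ, c, z, ʈ, ɟ, d, ɣ, ʐ/.
Intersecting with [-dorsal] gives /ɭ, ʒ, n, ʃ, θ, r, dʒ, dz, ɾ, z, ʈ, d, ʐ/.
Within that set, [-strident] gives /ɭ, n, θ, r, ɾ, ʈ, d/.
Intersecting with [-lateral] leaves /n, θ, r, ɾ, ʈ, d/.

n, θ, r, ɾ, ʈ, d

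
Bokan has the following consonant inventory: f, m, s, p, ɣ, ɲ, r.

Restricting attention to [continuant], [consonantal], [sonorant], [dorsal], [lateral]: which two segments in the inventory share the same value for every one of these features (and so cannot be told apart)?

f, s

On the given features, /f/ and /s/ have an identical profile: [+continuant], [+consonantal], [-sonorant], [-dorsal], [-lateral]. No other two segments in the inventory coincide on all 5 features. (They do differ in [labial] and [coronal], which are not among the given features.)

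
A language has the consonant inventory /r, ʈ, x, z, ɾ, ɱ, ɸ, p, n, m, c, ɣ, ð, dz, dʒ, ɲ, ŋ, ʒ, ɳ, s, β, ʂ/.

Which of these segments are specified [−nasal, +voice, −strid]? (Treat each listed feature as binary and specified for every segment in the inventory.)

r, ɾ, ɣ, ð, β

Checking each segment against [−nasal], [+voice], [−strident]: /r/ (alveolar trill), /ɾ/ (alveolar tap), /ɣ/ (voiced velar fricative), /ð/ (voiced dental fricative), /β/ (voiced bilabial fricative) satisfy every feature; every other segment in the inventory fails at least one.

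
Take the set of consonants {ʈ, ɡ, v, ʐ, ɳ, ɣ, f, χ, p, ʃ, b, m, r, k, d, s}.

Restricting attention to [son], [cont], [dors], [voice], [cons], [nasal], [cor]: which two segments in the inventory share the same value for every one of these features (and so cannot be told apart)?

Both /ʃ/ and /s/ are [−sonorant], [+continuant], [−dorsal], [−voice], [+consonantal], [−nasal], [+coronal]. Since the list omits [anterior] and [distributed] — which do distinguish the voiceless postalveolar fricative from the voiceless alveolar fricative — this pair collapses; all other pairs remain distinct.

ʃ, s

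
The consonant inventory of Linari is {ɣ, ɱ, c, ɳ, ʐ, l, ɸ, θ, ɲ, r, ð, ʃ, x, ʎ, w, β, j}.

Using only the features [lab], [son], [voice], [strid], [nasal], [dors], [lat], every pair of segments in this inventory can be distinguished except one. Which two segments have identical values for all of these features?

/c/ (voiceless palatal stop) and /x/ (voiceless velar fricative) are both [-labial], [-sonorant], [-voice], [-strident], [-nasal], [+dorsal], [-lateral], so none of the listed features separates them. (They do differ in [continuant] and [back], which are not among the given features.) Every other pair in the inventory differs on at least one listed feature.

c, x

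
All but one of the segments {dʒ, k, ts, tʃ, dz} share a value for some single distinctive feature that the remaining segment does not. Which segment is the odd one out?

k

The remaining segments after removing /k/ share [+delayed release]; /k/ (voiceless velar stop) is [−delayed release]. For every other candidate removal, the leftover set fails to share any single feature value that the removed segment lacks.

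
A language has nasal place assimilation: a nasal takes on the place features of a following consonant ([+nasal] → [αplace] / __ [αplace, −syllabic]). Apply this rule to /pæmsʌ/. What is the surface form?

The only nasal preceding a consonant is /m/ before /s/. /s/ is [+coronal], so /m/ → /n/, giving [pænsʌ].

[pænsʌ]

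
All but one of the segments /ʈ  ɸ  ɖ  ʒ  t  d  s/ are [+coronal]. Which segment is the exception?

/s, ʈ, ʒ, ɖ, d, t/ are all [+coronal]; /ɸ/ (voiceless bilabial fricative) is [-coronal].

ɸ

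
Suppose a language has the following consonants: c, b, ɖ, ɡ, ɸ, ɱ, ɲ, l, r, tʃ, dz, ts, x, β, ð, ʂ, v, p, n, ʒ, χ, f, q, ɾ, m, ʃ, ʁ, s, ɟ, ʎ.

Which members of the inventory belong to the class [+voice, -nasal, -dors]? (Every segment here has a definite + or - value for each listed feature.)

b, ɖ, l, r, dz, β, ð, v, ʒ, ɾ

Eliminate segments failing any feature: /c, ɸ, tʃ, ts, x, ʂ, p, χ, f, q, ʃ, s/ are [-voice]; /ɡ, ʁ, ɟ, ʎ/ are [+dorsal]; /ɱ, ɲ, n, m/ are [+nasal]. The remaining /b, ɖ, l, r, dz, β, ð, v, ʒ, ɾ/ satisfy [+voice], [-nasal], [-dorsal].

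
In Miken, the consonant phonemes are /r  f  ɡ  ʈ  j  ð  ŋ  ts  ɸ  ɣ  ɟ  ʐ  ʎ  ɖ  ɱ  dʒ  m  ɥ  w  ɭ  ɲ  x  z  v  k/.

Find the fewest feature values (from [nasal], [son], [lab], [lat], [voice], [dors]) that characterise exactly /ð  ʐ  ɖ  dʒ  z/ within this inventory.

[−son, +voice, −lab, −dors]

The class [−sonorant], [+voice], [−labial], [−dorsal] has exactly /ð, ʐ, ɖ, dʒ, z/ as its extension in this inventory. No smaller conjunction from the listed features achieves this: [+voice, −labial, −dorsal] alone would also admit /r, ɭ/; [−sonorant, −labial, −dorsal] alone would also admit /ʈ, ts/; [−sonorant, +voice, −dorsal] alone would also admit /v/; [−sonorant, +voice, −labial] alone would also admit /ɡ, ɣ, ɟ/; and checking the remaining three-feature bundles turns up none with this extension.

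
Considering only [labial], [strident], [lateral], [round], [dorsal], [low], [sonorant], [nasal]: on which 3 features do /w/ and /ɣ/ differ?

[sonorant], [labial], [round]

/w/ (labial-velar glide) and /ɣ/ (voiced velar fricative) agree on [-strident], [-lateral], [+dorsal], [-low], [-nasal]. They differ on [sonorant] (/w/ [+], /ɣ/ [-]), [labial] (/w/ [+], /ɣ/ [-]), [round] (/w/ [+], /ɣ/ [-]).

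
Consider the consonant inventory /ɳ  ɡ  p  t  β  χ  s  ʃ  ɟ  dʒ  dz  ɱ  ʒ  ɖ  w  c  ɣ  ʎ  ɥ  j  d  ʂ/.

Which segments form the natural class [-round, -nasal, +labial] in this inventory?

p, β

Eliminate segments failing any feature: /ɳ, ɱ/ are [+nasal]; /ɡ, t, χ, s, ʃ, ɟ, dʒ, dz, ʒ, ɖ, c, ɣ, ʎ, j, d, ʂ/ are [-labial]; /w, ɥ/ are [+round]. The remaining /p, β/ satisfy [-round], [-nasal], [+labial].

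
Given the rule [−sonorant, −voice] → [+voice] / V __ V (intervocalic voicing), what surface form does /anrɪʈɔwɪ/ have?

[anrɪɖɔwɪ]

/ʈ/ satisfies [−sonorant, −voice] and sits in V __ V. The [+voice] counterpart of the voiceless retroflex stop is /ɖ/. Other segments in /anrɪʈɔwɪ/ either fail the structural description or are not in the environment, so the surface form is [anrɪɖɔwɪ].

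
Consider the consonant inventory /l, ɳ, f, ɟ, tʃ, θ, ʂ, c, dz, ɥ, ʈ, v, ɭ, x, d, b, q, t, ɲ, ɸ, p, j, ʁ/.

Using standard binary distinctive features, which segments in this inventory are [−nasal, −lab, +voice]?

Checking each segment against [−nasal], [−labial], [+voice]: /l/ (alveolar lateral approximant), /ɟ/ (voiced palatal stop), /dz/ (voiced alveolar affricate), /ɭ/ (retroflex lateral approximant), /d/ (voiced alveolar stop), /j/ (palatal glide), among others, satisfy every feature; every other segment in the inventory fails at least one.

l, ɟ, dz, ɭ, d, j, ʁ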